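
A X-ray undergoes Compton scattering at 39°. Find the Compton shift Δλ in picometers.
0.5407 pm

Using the Compton scattering formula:
Δλ = λ_C(1 - cos θ)

where λ_C = h/(m_e·c) ≈ 2.4263 pm is the Compton wavelength of an electron.

For θ = 39°:
cos(39°) = 0.7771
1 - cos(39°) = 0.2229

Δλ = 2.4263 × 0.2229
Δλ = 0.5407 pm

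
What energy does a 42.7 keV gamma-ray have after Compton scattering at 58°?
41.0861 keV

First convert energy to wavelength:
λ = hc/E, with hc ≈ 1239.842 keV·pm (i.e. 1239.842 eV·nm)

For E = 42.7 keV = 42700 eV:
λ = 1239.842 keV·pm / 42.7 keV
λ = 29.0361 pm

Calculate the Compton shift:
Δλ = λ_C(1 - cos(58°)) = 2.4263 × 0.4701
Δλ = 1.1406 pm

Final wavelength:
λ' = 29.0361 + 1.1406 = 30.1767 pm

Final energy:
E' = hc/λ' = 1239.842 / 30.1767 = 41.0861 keV

(Intermediate values are shown rounded; full precision is carried through to the final answer.)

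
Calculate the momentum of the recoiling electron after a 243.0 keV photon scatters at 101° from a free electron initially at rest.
1.6688e-22 kg·m/s

The electron is initially at rest, so by conservation of momentum:
p⃗_e = p⃗₀ − p⃗'  (incident photon momentum minus scattered photon momentum)

Photon momentum magnitudes (p = h/λ = E/c):
λ₀ = hc/E₀ = 5.1022 pm → p₀ = h/λ₀ = 1.2987e-22 kg·m/s
Δλ = λ_C(1 − cos 101°) = 2.8893 pm
λ' = 7.9915 pm → p' = h/λ' = 8.2914e-23 kg·m/s

The scattered photon makes angle θ = 101° with the incident direction, so by the law of cosines:
|p⃗_e|² = p₀² + p'² − 2p₀p'cos θ
|p⃗_e|² = (1.2987e-22)² + (8.2914e-23)² − 2·1.2987e-22·8.2914e-23·cos(101°)
|p⃗_e| = 1.6688e-22 kg·m/s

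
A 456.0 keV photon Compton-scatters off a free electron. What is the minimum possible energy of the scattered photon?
163.7496 keV (at θ = 180°)

The scattered photon has minimum energy when its wavelength is maximum, i.e., when the Compton shift Δλ = λ_C(1 − cos θ) is maximum. This occurs at θ = 180° (backscattering), giving Δλ_max = 2λ_C = 4.8526 pm.

Initial wavelength: λ₀ = hc/E₀ = 2.7190 pm
Maximum final wavelength: λ'_max = λ₀ + 2λ_C = 2.7190 + 4.8526 = 7.5716 pm
Minimum final energy: E'_min = hc/λ'_max = 163.7496 keV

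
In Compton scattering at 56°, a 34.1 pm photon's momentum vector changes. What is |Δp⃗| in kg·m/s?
1.7975e-23 kg·m/s

Photon momentum magnitude is p = h/λ.

Initial momentum:
p₀ = h/λ = 6.6261e-34/3.4100e-11 = 1.9431e-23 kg·m/s

After scattering:
λ' = λ + Δλ = 34.1 + 1.0695 = 35.1695 pm
p' = h/λ' = 6.6261e-34/3.5170e-11 = 1.8840e-23 kg·m/s

Momentum is a vector; the scattered photon's direction makes angle θ = 56° with the incident direction. The magnitude of the vector change Δp⃗ = p⃗₀ − p⃗' is found from the law of cosines:
|Δp⃗|² = p₀² + p'² − 2p₀p'cos θ
|Δp⃗|² = (1.9431e-23)² + (1.8840e-23)² − 2·1.9431e-23·1.8840e-23·cos(56°)
|Δp⃗| = 1.7975e-23 kg·m/s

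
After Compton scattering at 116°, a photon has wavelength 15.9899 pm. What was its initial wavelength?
12.5000 pm

From λ' = λ + Δλ, we have λ = λ' - Δλ

First calculate the Compton shift:
Δλ = λ_C(1 - cos θ)
Δλ = 2.4263 × (1 - cos(116°))
Δλ = 2.4263 × 1.4384
Δλ = 3.4899 pm

Initial wavelength:
λ = λ' - Δλ
λ = 15.9899 - 3.4899
λ = 12.5000 pm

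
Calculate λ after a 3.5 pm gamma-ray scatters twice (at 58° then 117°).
8.1684 pm

Apply Compton shift twice:

First scattering at θ₁ = 58°:
Δλ₁ = λ_C(1 - cos(58°))
Δλ₁ = 2.4263 × 0.4701
Δλ₁ = 1.1406 pm

After first scattering:
λ₁ = 3.5 + 1.1406 = 4.6406 pm

Second scattering at θ₂ = 117°:
Δλ₂ = λ_C(1 - cos(117°))
Δλ₂ = 2.4263 × 1.4540
Δλ₂ = 3.5278 pm

Final wavelength:
λ₂ = 4.6406 + 3.5278 = 8.1684 pm

Total shift: Δλ_total = 1.1406 + 3.5278 = 4.6684 pm

(Intermediate values are shown rounded; full precision is carried through to the final answer.)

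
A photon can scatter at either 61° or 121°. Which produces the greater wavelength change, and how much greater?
121° produces the larger shift by a factor of 2.941

Calculate both shifts using Δλ = λ_C(1 - cos θ):

For θ₁ = 61°:
Δλ₁ = 2.4263 × (1 - cos(61°))
Δλ₁ = 2.4263 × 0.5152
Δλ₁ = 1.2500 pm

For θ₂ = 121°:
Δλ₂ = 2.4263 × (1 - cos(121°))
Δλ₂ = 2.4263 × 1.5150
Δλ₂ = 3.6760 pm

The 121° angle produces the larger shift.
Ratio: 3.6760/1.2500 = 2.941

(Intermediate values are shown rounded; full precision is carried through to the final answer.)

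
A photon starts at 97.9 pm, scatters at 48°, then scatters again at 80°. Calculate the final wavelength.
100.7078 pm

Apply Compton shift twice:

First scattering at θ₁ = 48°:
Δλ₁ = λ_C(1 - cos(48°))
Δλ₁ = 2.4263 × 0.3309
Δλ₁ = 0.8028 pm

After first scattering:
λ₁ = 97.9 + 0.8028 = 98.7028 pm

Second scattering at θ₂ = 80°:
Δλ₂ = λ_C(1 - cos(80°))
Δλ₂ = 2.4263 × 0.8264
Δλ₂ = 2.0050 pm

Final wavelength:
λ₂ = 98.7028 + 2.0050 = 100.7078 pm

Total shift: Δλ_total = 0.8028 + 2.0050 = 2.8078 pm

(Intermediate values are shown rounded; full precision is carried through to the final answer.)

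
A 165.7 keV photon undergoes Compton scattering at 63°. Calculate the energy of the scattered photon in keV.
140.7753 keV

First convert energy to wavelength:
λ = hc/E, with hc ≈ 1239.842 keV·pm (i.e. 1239.842 eV·nm)

For E = 165.7 keV = 165700 eV:
λ = 1239.842 keV·pm / 165.7 keV
λ = 7.4825 pm

Calculate the Compton shift:
Δλ = λ_C(1 - cos(63°)) = 2.4263 × 0.5460
Δλ = 1.3248 pm

Final wavelength:
λ' = 7.4825 + 1.3248 = 8.8072 pm

Final energy:
E' = hc/λ' = 1239.842 / 8.8072 = 140.7753 keV

(Intermediate values are shown rounded; full precision is carried through to the final answer.)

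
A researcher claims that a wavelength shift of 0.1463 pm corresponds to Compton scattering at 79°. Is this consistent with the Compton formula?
No, inconsistent

Calculate the expected shift for θ = 79°:

Δλ_expected = λ_C(1 - cos(79°))
Δλ_expected = 2.4263 × (1 - cos(79°))
Δλ_expected = 2.4263 × 0.8092
Δλ_expected = 1.9633 pm

Given shift: 0.1463 pm
Expected shift: 1.9633 pm
Difference: 1.8170 pm

The values do not match. The given shift corresponds to θ ≈ 20.0°, not 79°.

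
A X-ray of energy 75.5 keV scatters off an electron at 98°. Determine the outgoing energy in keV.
64.6231 keV

First convert energy to wavelength:
λ = hc/E, with hc ≈ 1239.842 keV·pm (i.e. 1239.842 eV·nm)

For E = 75.5 keV = 75500 eV:
λ = 1239.842 keV·pm / 75.5 keV
λ = 16.4217 pm

Calculate the Compton shift:
Δλ = λ_C(1 - cos(98°)) = 2.4263 × 1.1392
Δλ = 2.7640 pm

Final wavelength:
λ' = 16.4217 + 2.7640 = 19.1857 pm

Final energy:
E' = hc/λ' = 1239.842 / 19.1857 = 64.6231 keV

(Intermediate values are shown rounded; full precision is carried through to the final answer.)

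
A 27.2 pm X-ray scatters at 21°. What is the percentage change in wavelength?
0.5925%

Calculate the Compton shift:
Δλ = λ_C(1 - cos(21°))
Δλ = 2.4263 × (1 - cos(21°))
Δλ = 2.4263 × 0.0664
Δλ = 0.1612 pm

Percentage change:
(Δλ/λ₀) × 100 = (0.1612/27.2) × 100
= 0.5925%

(Intermediate values are shown rounded; full precision is carried through to the final answer.)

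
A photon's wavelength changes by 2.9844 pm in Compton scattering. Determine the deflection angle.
103.30°

From the Compton formula Δλ = λ_C(1 - cos θ), we can solve for θ:

cos θ = 1 - Δλ/λ_C

Given:
- Δλ = 2.9844 pm
- λ_C = h/(m_e·c) ≈ 2.42631024 pm

cos θ = 1 - 2.9844/2.42631024
cos θ = 1 - 1.230016
cos θ = -0.230016

θ = arccos(-0.230016)
θ = 103.30°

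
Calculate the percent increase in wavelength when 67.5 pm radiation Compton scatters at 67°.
2.1900%

Calculate the Compton shift:
Δλ = λ_C(1 - cos(67°))
Δλ = 2.4263 × (1 - cos(67°))
Δλ = 2.4263 × 0.6093
Δλ = 1.4783 pm

Percentage change:
(Δλ/λ₀) × 100 = (1.4783/67.5) × 100
= 2.1900%

(Intermediate values are shown rounded; full precision is carried through to the final answer.)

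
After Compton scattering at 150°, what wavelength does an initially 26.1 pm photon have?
30.6276 pm

Using the Compton formula: λ' = λ + λ_C(1 − cos θ)

For θ = 150°, cos θ = -√3/2 (exact) ≈ -0.8660, so:
1 − cos 150° = 1 − (-√3/2) ≈ 1.8660

Δλ = λ_C × 1.8660 = 2.4263 × 1.8660 = 4.5276 pm

λ' = 26.1 + 4.5276 = 30.6276 pm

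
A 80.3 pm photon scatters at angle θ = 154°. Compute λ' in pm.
84.9071 pm

Using the Compton scattering formula:
λ' = λ + Δλ = λ + λ_C(1 - cos θ)

Given:
- Initial wavelength λ = 80.3 pm
- Scattering angle θ = 154°
- Compton wavelength λ_C ≈ 2.4263 pm

Calculate the shift:
Δλ = 2.4263 × (1 - cos(154°))
Δλ = 2.4263 × 1.8988
Δλ = 4.6071 pm

Final wavelength:
λ' = 80.3 + 4.6071 = 84.9071 pm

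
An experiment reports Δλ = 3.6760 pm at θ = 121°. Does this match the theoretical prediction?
Yes, consistent

Calculate the expected shift for θ = 121°:

Δλ_expected = λ_C(1 - cos(121°))
Δλ_expected = 2.4263 × (1 - cos(121°))
Δλ_expected = 2.4263 × 1.5150
Δλ_expected = 3.6760 pm

Given shift: 3.6760 pm
Expected shift: 3.6760 pm
Difference: 0.0000 pm

The values match. This is consistent with Compton scattering at the stated angle.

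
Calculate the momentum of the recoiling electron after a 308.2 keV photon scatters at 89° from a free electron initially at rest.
1.9295e-22 kg·m/s

The electron is initially at rest, so by conservation of momentum:
p⃗_e = p⃗₀ − p⃗'  (incident photon momentum minus scattered photon momentum)

Photon momentum magnitudes (p = h/λ = E/c):
λ₀ = hc/E₀ = 4.0228 pm → p₀ = h/λ₀ = 1.6471e-22 kg·m/s
Δλ = λ_C(1 − cos 89°) = 2.3840 pm
λ' = 6.4068 pm → p' = h/λ' = 1.0342e-22 kg·m/s

The scattered photon makes angle θ = 89° with the incident direction, so by the law of cosines:
|p⃗_e|² = p₀² + p'² − 2p₀p'cos θ
|p⃗_e|² = (1.6471e-22)² + (1.0342e-22)² − 2·1.6471e-22·1.0342e-22·cos(89°)
|p⃗_e| = 1.9295e-22 kg·m/s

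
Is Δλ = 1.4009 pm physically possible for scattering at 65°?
Yes, consistent

Calculate the expected shift for θ = 65°:

Δλ_expected = λ_C(1 - cos(65°))
Δλ_expected = 2.4263 × (1 - cos(65°))
Δλ_expected = 2.4263 × 0.5774
Δλ_expected = 1.4009 pm

Given shift: 1.4009 pm
Expected shift: 1.4009 pm
Difference: 0.0000 pm

The values match. This is consistent with Compton scattering at the stated angle.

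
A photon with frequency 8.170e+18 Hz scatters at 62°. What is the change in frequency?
2.769e+17 Hz (decrease)

Convert frequency to wavelength (c = 299792458 m/s):
λ₀ = c/f₀ = 299792458/8.170e+18 = 3.6694303e-11 m = 36.6943 pm

Calculate Compton shift:
Δλ = λ_C(1 - cos(62°)) = 1.2872 pm

Final wavelength:
λ' = λ₀ + Δλ = 36.6943 + 1.2872 = 37.9815 pm

Final frequency:
f' = c/λ' = 299792458/3.7981530e-11 = 7.8931117e+18 Hz

Frequency shift (decrease):
Δf = f₀ - f' = 8.170e+18 - 7.8931117e+18 = 2.769e+17 Hz

(Intermediate values are shown rounded; full precision is carried through to the final answer.)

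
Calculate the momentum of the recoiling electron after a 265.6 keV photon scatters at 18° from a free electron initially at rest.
4.3997e-23 kg·m/s

The electron is initially at rest, so by conservation of momentum:
p⃗_e = p⃗₀ − p⃗'  (incident photon momentum minus scattered photon momentum)

Photon momentum magnitudes (p = h/λ = E/c):
λ₀ = hc/E₀ = 4.6681 pm → p₀ = h/λ₀ = 1.4194e-22 kg·m/s
Δλ = λ_C(1 − cos 18°) = 0.1188 pm
λ' = 4.7868 pm → p' = h/λ' = 1.3842e-22 kg·m/s

The scattered photon makes angle θ = 18° with the incident direction, so by the law of cosines:
|p⃗_e|² = p₀² + p'² − 2p₀p'cos θ
|p⃗_e|² = (1.4194e-22)² + (1.3842e-22)² − 2·1.4194e-22·1.3842e-22·cos(18°)
|p⃗_e| = 4.3997e-23 kg·m/s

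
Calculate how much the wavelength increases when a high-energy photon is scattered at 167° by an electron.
4.7904 pm

Using the Compton scattering formula:
Δλ = λ_C(1 - cos θ)

where λ_C = h/(m_e·c) ≈ 2.4263 pm is the Compton wavelength of an electron.

For θ = 167°:
cos(167°) = -0.9744
1 - cos(167°) = 1.9744

Δλ = 2.4263 × 1.9744
Δλ = 4.7904 pm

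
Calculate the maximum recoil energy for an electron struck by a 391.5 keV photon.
236.8970 keV

Maximum energy transfer occurs at θ = 180° (backscattering).

Initial photon: E₀ = 391.5 keV → λ₀ = 3.1669 pm

Maximum Compton shift (at 180°):
Δλ_max = 2λ_C = 2 × 2.4263 = 4.8526 pm

Final wavelength:
λ' = 3.1669 + 4.8526 = 8.0195 pm

Minimum photon energy (maximum energy to electron):
E'_min = hc/λ' = 154.6030 keV

Maximum electron kinetic energy:
K_max = E₀ - E'_min = 391.5000 - 154.6030 = 236.8970 keV

(Intermediate values are shown rounded; full precision is carried through to the final answer.)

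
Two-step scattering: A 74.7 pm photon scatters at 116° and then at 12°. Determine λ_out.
78.2430 pm

Apply Compton shift twice:

First scattering at θ₁ = 116°:
Δλ₁ = λ_C(1 - cos(116°))
Δλ₁ = 2.4263 × 1.4384
Δλ₁ = 3.4899 pm

After first scattering:
λ₁ = 74.7 + 3.4899 = 78.1899 pm

Second scattering at θ₂ = 12°:
Δλ₂ = λ_C(1 - cos(12°))
Δλ₂ = 2.4263 × 0.0219
Δλ₂ = 0.0530 pm

Final wavelength:
λ₂ = 78.1899 + 0.0530 = 78.2430 pm

Total shift: Δλ_total = 3.4899 + 0.0530 = 3.5430 pm

(Intermediate values are shown rounded; full precision is carried through to the final answer.)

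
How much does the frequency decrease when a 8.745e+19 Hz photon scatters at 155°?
5.022e+19 Hz (decrease)

Convert frequency to wavelength (c = 299792458 m/s):
λ₀ = c/f₀ = 299792458/8.745e+19 = 3.4281585e-12 m = 3.4282 pm

Calculate Compton shift:
Δλ = λ_C(1 - cos(155°)) = 4.6253 pm

Final wavelength:
λ' = λ₀ + Δλ = 3.4282 + 4.6253 = 8.0535 pm

Final frequency:
f' = c/λ' = 299792458/8.0534526e-12 = 3.7225334e+19 Hz

Frequency shift (decrease):
Δf = f₀ - f' = 8.745e+19 - 3.7225334e+19 = 5.022e+19 Hz

(Intermediate values are shown rounded; full precision is carried through to the final answer.)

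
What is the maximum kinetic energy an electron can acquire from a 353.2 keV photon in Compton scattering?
204.9455 keV

Maximum energy transfer occurs at θ = 180° (backscattering).

Initial photon: E₀ = 353.2 keV → λ₀ = 3.5103 pm

Maximum Compton shift (at 180°):
Δλ_max = 2λ_C = 2 × 2.4263 = 4.8526 pm

Final wavelength:
λ' = 3.5103 + 4.8526 = 8.3629 pm

Minimum photon energy (maximum energy to electron):
E'_min = hc/λ' = 148.2545 keV

Maximum electron kinetic energy:
K_max = E₀ - E'_min = 353.2000 - 148.2545 = 204.9455 keV

(Intermediate values are shown rounded; full precision is carried through to the final answer.)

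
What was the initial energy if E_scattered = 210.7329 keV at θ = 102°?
419.9000 keV

Convert final energy to wavelength (hc ≈ 1239.842 keV·pm):
λ' = hc/E' = 1239.842 / 210.7329 = 5.8835 pm

Calculate the Compton shift:
Δλ = λ_C(1 - cos(102°))
Δλ = 2.4263 × (1 - cos(102°))
Δλ = 2.9308 pm

Initial wavelength:
λ = λ' - Δλ = 5.8835 - 2.9308 = 2.9527 pm

Initial energy:
E = hc/λ = 1239.842 / 2.9527 = 419.9000 keV

(Intermediate values are shown rounded; full precision is carried through to the final answer.)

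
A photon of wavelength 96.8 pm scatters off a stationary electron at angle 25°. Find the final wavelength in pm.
97.0273 pm

Using the Compton scattering formula:
λ' = λ + Δλ = λ + λ_C(1 - cos θ)

Given:
- Initial wavelength λ = 96.8 pm
- Scattering angle θ = 25°
- Compton wavelength λ_C ≈ 2.4263 pm

Calculate the shift:
Δλ = 2.4263 × (1 - cos(25°))
Δλ = 2.4263 × 0.0937
Δλ = 0.2273 pm

Final wavelength:
λ' = 96.8 + 0.2273 = 97.0273 pm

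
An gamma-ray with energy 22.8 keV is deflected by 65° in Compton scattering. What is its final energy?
22.2274 keV

First convert energy to wavelength:
λ = hc/E, with hc ≈ 1239.842 keV·pm (i.e. 1239.842 eV·nm)

For E = 22.8 keV = 22800 eV:
λ = 1239.842 keV·pm / 22.8 keV
λ = 54.3790 pm

Calculate the Compton shift:
Δλ = λ_C(1 - cos(65°)) = 2.4263 × 0.5774
Δλ = 1.4009 pm

Final wavelength:
λ' = 54.3790 + 1.4009 = 55.7799 pm

Final energy:
E' = hc/λ' = 1239.842 / 55.7799 = 22.2274 keV

(Intermediate values are shown rounded; full precision is carried through to the final answer.)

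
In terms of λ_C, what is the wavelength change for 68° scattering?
0.6254 λ_C

The Compton shift formula is:
Δλ = λ_C(1 - cos θ)

Dividing both sides by λ_C:
Δλ/λ_C = 1 - cos θ

For θ = 68°:
Δλ/λ_C = 1 - cos(68°)
Δλ/λ_C = 1 - 0.3746
Δλ/λ_C = 0.6254

This means the shift is 0.6254 × λ_C = 1.5174 pm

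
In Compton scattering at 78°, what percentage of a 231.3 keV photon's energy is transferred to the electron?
0.2639 (or 26.39%)

Calculate initial and final photon energies:

Initial: E₀ = 231.3 keV → λ₀ = 5.3603 pm
Compton shift: Δλ = 1.9219 pm
Final wavelength: λ' = 7.2822 pm
Final energy: E' = 170.2572 keV

Fractional energy loss:
(E₀ - E')/E₀ = (231.3000 - 170.2572)/231.3000
= 61.0428/231.3000
= 0.2639
= 26.39%

(Intermediate values are shown rounded; full precision is carried through to the final answer.)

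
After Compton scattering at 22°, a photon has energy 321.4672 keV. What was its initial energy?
336.9000 keV

Convert final energy to wavelength (hc ≈ 1239.842 keV·pm):
λ' = hc/E' = 1239.842 / 321.4672 = 3.8568 pm

Calculate the Compton shift:
Δλ = λ_C(1 - cos(22°))
Δλ = 2.4263 × (1 - cos(22°))
Δλ = 0.1767 pm

Initial wavelength:
λ = λ' - Δλ = 3.8568 - 0.1767 = 3.6801 pm

Initial energy:
E = hc/λ = 1239.842 / 3.6801 = 336.9000 keV

(Intermediate values are shown rounded; full precision is carried through to the final answer.)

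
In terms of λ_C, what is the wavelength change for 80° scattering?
0.8264 λ_C

The Compton shift formula is:
Δλ = λ_C(1 - cos θ)

Dividing both sides by λ_C:
Δλ/λ_C = 1 - cos θ

For θ = 80°:
Δλ/λ_C = 1 - cos(80°)
Δλ/λ_C = 1 - 0.1736
Δλ/λ_C = 0.8264

This means the shift is 0.8264 × λ_C = 2.0050 pm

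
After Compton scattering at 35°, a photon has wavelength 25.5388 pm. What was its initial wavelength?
25.1000 pm

From λ' = λ + Δλ, we have λ = λ' - Δλ

First calculate the Compton shift:
Δλ = λ_C(1 - cos θ)
Δλ = 2.4263 × (1 - cos(35°))
Δλ = 2.4263 × 0.1808
Δλ = 0.4388 pm

Initial wavelength:
λ = λ' - Δλ
λ = 25.5388 - 0.4388
λ = 25.1000 pm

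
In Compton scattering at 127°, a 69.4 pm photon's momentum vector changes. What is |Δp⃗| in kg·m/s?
1.6637e-23 kg·m/s

Photon momentum magnitude is p = h/λ.

Initial momentum:
p₀ = h/λ = 6.6261e-34/6.9400e-11 = 9.5477e-24 kg·m/s

After scattering:
λ' = λ + Δλ = 69.4 + 3.8865 = 73.2865 pm
p' = h/λ' = 6.6261e-34/7.3287e-11 = 9.0413e-24 kg·m/s

Momentum is a vector; the scattered photon's direction makes angle θ = 127° with the incident direction. The magnitude of the vector change Δp⃗ = p⃗₀ − p⃗' is found from the law of cosines:
|Δp⃗|² = p₀² + p'² − 2p₀p'cos θ
|Δp⃗|² = (9.5477e-24)² + (9.0413e-24)² − 2·9.5477e-24·9.0413e-24·cos(127°)
|Δp⃗| = 1.6637e-23 kg·m/s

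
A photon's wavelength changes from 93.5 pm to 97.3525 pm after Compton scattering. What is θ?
126.00°

First find the wavelength shift:
Δλ = λ' - λ = 97.3525 - 93.5 = 3.8525 pm

Using Δλ = λ_C(1 - cos θ), with λ_C = h/(m_e·c) ≈ 2.42631024 pm:
cos θ = 1 - Δλ/λ_C
cos θ = 1 - 3.8525/2.42631024
cos θ = -0.587802

θ = arccos(-0.587802)
θ = 126.00°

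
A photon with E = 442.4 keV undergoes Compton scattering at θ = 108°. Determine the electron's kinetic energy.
235.0206 keV

By energy conservation: K_e = E_initial - E_final

First find the scattered photon energy:
Initial wavelength: λ = hc/E = 2.8025 pm
Compton shift: Δλ = λ_C(1 - cos(108°)) = 3.1761 pm
Final wavelength: λ' = 2.8025 + 3.1761 = 5.9786 pm
Final photon energy: E' = hc/λ' = 207.3794 keV

Electron kinetic energy:
K_e = E - E' = 442.4000 - 207.3794 = 235.0206 keV

(Intermediate values are shown rounded; full precision is carried through to the final answer.)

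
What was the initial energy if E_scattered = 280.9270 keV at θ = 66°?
416.9001 keV

Convert final energy to wavelength (hc ≈ 1239.842 keV·pm):
λ' = hc/E' = 1239.842 / 280.9270 = 4.4134 pm

Calculate the Compton shift:
Δλ = λ_C(1 - cos(66°))
Δλ = 2.4263 × (1 - cos(66°))
Δλ = 1.4394 pm

Initial wavelength:
λ = λ' - Δλ = 4.4134 - 1.4394 = 2.9740 pm

Initial energy:
E = hc/λ = 1239.842 / 2.9740 = 416.9001 keV

(Intermediate values are shown rounded; full precision is carried through to the final answer.)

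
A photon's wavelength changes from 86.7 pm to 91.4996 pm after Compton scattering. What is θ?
168.00°

First find the wavelength shift:
Δλ = λ' - λ = 91.4996 - 86.7 = 4.7996 pm

Using Δλ = λ_C(1 - cos θ), with λ_C = h/(m_e·c) ≈ 2.42631024 pm:
cos θ = 1 - Δλ/λ_C
cos θ = 1 - 4.7996/2.42631024
cos θ = -0.978148

θ = arccos(-0.978148)
θ = 168.00°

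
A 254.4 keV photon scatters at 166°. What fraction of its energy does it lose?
0.4952 (or 49.52%)

Calculate initial and final photon energies:

Initial: E₀ = 254.4 keV → λ₀ = 4.8736 pm
Compton shift: Δλ = 4.7805 pm
Final wavelength: λ' = 9.6541 pm
Final energy: E' = 128.4259 keV

Fractional energy loss:
(E₀ - E')/E₀ = (254.4000 - 128.4259)/254.4000
= 125.9741/254.4000
= 0.4952
= 49.52%

(Intermediate values are shown rounded; full precision is carried through to the final answer.)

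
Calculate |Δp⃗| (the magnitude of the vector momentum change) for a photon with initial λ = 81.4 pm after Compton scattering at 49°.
6.7175e-24 kg·m/s

Photon momentum magnitude is p = h/λ.

Initial momentum:
p₀ = h/λ = 6.6261e-34/8.1400e-11 = 8.1401e-24 kg·m/s

After scattering:
λ' = λ + Δλ = 81.4 + 0.8345 = 82.2345 pm
p' = h/λ' = 6.6261e-34/8.2235e-11 = 8.0575e-24 kg·m/s

Momentum is a vector; the scattered photon's direction makes angle θ = 49° with the incident direction. The magnitude of the vector change Δp⃗ = p⃗₀ − p⃗' is found from the law of cosines:
|Δp⃗|² = p₀² + p'² − 2p₀p'cos θ
|Δp⃗|² = (8.1401e-24)² + (8.0575e-24)² − 2·8.1401e-24·8.0575e-24·cos(49°)
|Δp⃗| = 6.7175e-24 kg·m/s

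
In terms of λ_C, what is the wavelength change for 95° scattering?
1.0872 λ_C

The Compton shift formula is:
Δλ = λ_C(1 - cos θ)

Dividing both sides by λ_C:
Δλ/λ_C = 1 - cos θ

For θ = 95°:
Δλ/λ_C = 1 - cos(95°)
Δλ/λ_C = 1 - -0.0872
Δλ/λ_C = 1.0872

This means the shift is 1.0872 × λ_C = 2.6378 pm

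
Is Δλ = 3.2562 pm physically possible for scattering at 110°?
Yes, consistent

Calculate the expected shift for θ = 110°:

Δλ_expected = λ_C(1 - cos(110°))
Δλ_expected = 2.4263 × (1 - cos(110°))
Δλ_expected = 2.4263 × 1.3420
Δλ_expected = 3.2562 pm

Given shift: 3.2562 pm
Expected shift: 3.2562 pm
Difference: 0.0000 pm

The values match. This is consistent with Compton scattering at the stated angle.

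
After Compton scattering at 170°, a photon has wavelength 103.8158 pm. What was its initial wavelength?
99.0000 pm

From λ' = λ + Δλ, we have λ = λ' - Δλ

First calculate the Compton shift:
Δλ = λ_C(1 - cos θ)
Δλ = 2.4263 × (1 - cos(170°))
Δλ = 2.4263 × 1.9848
Δλ = 4.8158 pm

Initial wavelength:
λ = λ' - Δλ
λ = 103.8158 - 4.8158
λ = 99.0000 pm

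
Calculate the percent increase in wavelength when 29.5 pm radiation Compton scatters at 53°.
3.2750%

Calculate the Compton shift:
Δλ = λ_C(1 - cos(53°))
Δλ = 2.4263 × (1 - cos(53°))
Δλ = 2.4263 × 0.3982
Δλ = 0.9661 pm

Percentage change:
(Δλ/λ₀) × 100 = (0.9661/29.5) × 100
= 3.2750%

(Intermediate values are shown rounded; full precision is carried through to the final answer.)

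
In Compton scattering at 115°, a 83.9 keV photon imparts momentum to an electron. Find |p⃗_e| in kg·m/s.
6.8624e-23 kg·m/s

The electron is initially at rest, so by conservation of momentum:
p⃗_e = p⃗₀ − p⃗'  (incident photon momentum minus scattered photon momentum)

Photon momentum magnitudes (p = h/λ = E/c):
λ₀ = hc/E₀ = 14.7776 pm → p₀ = h/λ₀ = 4.4839e-23 kg·m/s
Δλ = λ_C(1 − cos 115°) = 3.4517 pm
λ' = 18.2293 pm → p' = h/λ' = 3.6348e-23 kg·m/s

The scattered photon makes angle θ = 115° with the incident direction, so by the law of cosines:
|p⃗_e|² = p₀² + p'² − 2p₀p'cos θ
|p⃗_e|² = (4.4839e-23)² + (3.6348e-23)² − 2·4.4839e-23·3.6348e-23·cos(115°)
|p⃗_e| = 6.8624e-23 kg·m/s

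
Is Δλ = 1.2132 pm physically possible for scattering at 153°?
No, inconsistent

Calculate the expected shift for θ = 153°:

Δλ_expected = λ_C(1 - cos(153°))
Δλ_expected = 2.4263 × (1 - cos(153°))
Δλ_expected = 2.4263 × 1.8910
Δλ_expected = 4.5882 pm

Given shift: 1.2132 pm
Expected shift: 4.5882 pm
Difference: 3.3750 pm

The values do not match. The given shift corresponds to θ ≈ 60.0°, not 153°.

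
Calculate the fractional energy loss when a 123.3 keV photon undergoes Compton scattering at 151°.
0.3115 (or 31.15%)

Calculate initial and final photon energies:

Initial: E₀ = 123.3 keV → λ₀ = 10.0555 pm
Compton shift: Δλ = 4.5484 pm
Final wavelength: λ' = 14.6039 pm
Final energy: E' = 84.8980 keV

Fractional energy loss:
(E₀ - E')/E₀ = (123.3000 - 84.8980)/123.3000
= 38.4020/123.3000
= 0.3115
= 31.15%

(Intermediate values are shown rounded; full precision is carried through to the final answer.)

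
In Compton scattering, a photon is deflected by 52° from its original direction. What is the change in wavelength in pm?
0.9325 pm

Using the Compton scattering formula:
Δλ = λ_C(1 - cos θ)

where λ_C = h/(m_e·c) ≈ 2.4263 pm is the Compton wavelength of an electron.

For θ = 52°:
cos(52°) = 0.6157
1 - cos(52°) = 0.3843

Δλ = 2.4263 × 0.3843
Δλ = 0.9325 pm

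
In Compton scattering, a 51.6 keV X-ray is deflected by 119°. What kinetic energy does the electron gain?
6.7279 keV

By energy conservation: K_e = E_initial - E_final

First find the scattered photon energy:
Initial wavelength: λ = hc/E = 24.0279 pm
Compton shift: Δλ = λ_C(1 - cos(119°)) = 3.6026 pm
Final wavelength: λ' = 24.0279 + 3.6026 = 27.6306 pm
Final photon energy: E' = hc/λ' = 44.8721 keV

Electron kinetic energy:
K_e = E - E' = 51.6000 - 44.8721 = 6.7279 keV

(Intermediate values are shown rounded; full precision is carried through to the final answer.)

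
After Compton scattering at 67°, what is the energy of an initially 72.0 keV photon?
66.3077 keV

First convert energy to wavelength:
λ = hc/E, with hc ≈ 1239.842 keV·pm (i.e. 1239.842 eV·nm)

For E = 72.0 keV = 72000 eV:
λ = 1239.842 keV·pm / 72.0 keV
λ = 17.2200 pm

Calculate the Compton shift:
Δλ = λ_C(1 - cos(67°)) = 2.4263 × 0.6093
Δλ = 1.4783 pm

Final wavelength:
λ' = 17.2200 + 1.4783 = 18.6983 pm

Final energy:
E' = hc/λ' = 1239.842 / 18.6983 = 66.3077 keV

(Intermediate values are shown rounded; full precision is carried through to the final answer.)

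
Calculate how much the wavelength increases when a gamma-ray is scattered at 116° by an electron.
3.4899 pm

Using the Compton scattering formula:
Δλ = λ_C(1 - cos θ)

where λ_C = h/(m_e·c) ≈ 2.4263 pm is the Compton wavelength of an electron.

For θ = 116°:
cos(116°) = -0.4384
1 - cos(116°) = 1.4384

Δλ = 2.4263 × 1.4384
Δλ = 3.4899 pm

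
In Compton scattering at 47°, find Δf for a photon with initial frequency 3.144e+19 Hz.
2.354e+18 Hz (decrease)

Convert frequency to wavelength (c = 299792458 m/s):
λ₀ = c/f₀ = 299792458/3.144e+19 = 9.5353835e-12 m = 9.5354 pm

Calculate Compton shift:
Δλ = λ_C(1 - cos(47°)) = 0.7716 pm

Final wavelength:
λ' = λ₀ + Δλ = 9.5354 + 0.7716 = 10.3070 pm

Final frequency:
f' = c/λ' = 299792458/1.0306954e-11 = 2.9086426e+19 Hz

Frequency shift (decrease):
Δf = f₀ - f' = 3.144e+19 - 2.9086426e+19 = 2.354e+18 Hz

(Intermediate values are shown rounded; full precision is carried through to the final answer.)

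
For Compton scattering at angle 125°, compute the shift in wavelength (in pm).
3.8180 pm

Using the Compton scattering formula:
Δλ = λ_C(1 - cos θ)

where λ_C = h/(m_e·c) ≈ 2.4263 pm is the Compton wavelength of an electron.

For θ = 125°:
cos(125°) = -0.5736
1 - cos(125°) = 1.5736

Δλ = 2.4263 × 1.5736
Δλ = 3.8180 pm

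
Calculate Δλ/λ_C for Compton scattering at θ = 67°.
0.6093 λ_C

The Compton shift formula is:
Δλ = λ_C(1 - cos θ)

Dividing both sides by λ_C:
Δλ/λ_C = 1 - cos θ

For θ = 67°:
Δλ/λ_C = 1 - cos(67°)
Δλ/λ_C = 1 - 0.3907
Δλ/λ_C = 0.6093

This means the shift is 0.6093 × λ_C = 1.4783 pm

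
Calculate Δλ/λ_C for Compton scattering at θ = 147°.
1.8387 λ_C

The Compton shift formula is:
Δλ = λ_C(1 - cos θ)

Dividing both sides by λ_C:
Δλ/λ_C = 1 - cos θ

For θ = 147°:
Δλ/λ_C = 1 - cos(147°)
Δλ/λ_C = 1 - -0.8387
Δλ/λ_C = 1.8387

This means the shift is 1.8387 × λ_C = 4.4612 pm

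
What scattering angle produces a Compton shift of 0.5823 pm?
40.54°

From the Compton formula Δλ = λ_C(1 - cos θ), we can solve for θ:

cos θ = 1 - Δλ/λ_C

Given:
- Δλ = 0.5823 pm
- λ_C = h/(m_e·c) ≈ 2.42631024 pm

cos θ = 1 - 0.5823/2.42631024
cos θ = 1 - 0.239994
cos θ = 0.760006

θ = arccos(0.760006)
θ = 40.54°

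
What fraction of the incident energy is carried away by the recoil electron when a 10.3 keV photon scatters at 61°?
0.0103 (or 1.03%)

Calculate initial and final photon energies:

Initial: E₀ = 10.3 keV → λ₀ = 120.3730 pm
Compton shift: Δλ = 1.2500 pm
Final wavelength: λ' = 121.6230 pm
Final energy: E' = 10.1941 keV

Fractional energy loss:
(E₀ - E')/E₀ = (10.3000 - 10.1941)/10.3000
= 0.1059/10.3000
= 0.0103
= 1.03%

(Intermediate values are shown rounded; full precision is carried through to the final answer.)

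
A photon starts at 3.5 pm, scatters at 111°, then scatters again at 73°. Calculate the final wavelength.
8.5127 pm

Apply Compton shift twice:

First scattering at θ₁ = 111°:
Δλ₁ = λ_C(1 - cos(111°))
Δλ₁ = 2.4263 × 1.3584
Δλ₁ = 3.2958 pm

After first scattering:
λ₁ = 3.5 + 3.2958 = 6.7958 pm

Second scattering at θ₂ = 73°:
Δλ₂ = λ_C(1 - cos(73°))
Δλ₂ = 2.4263 × 0.7076
Δλ₂ = 1.7169 pm

Final wavelength:
λ₂ = 6.7958 + 1.7169 = 8.5127 pm

Total shift: Δλ_total = 3.2958 + 1.7169 = 5.0127 pm

(Intermediate values are shown rounded; full precision is carried through to the final answer.)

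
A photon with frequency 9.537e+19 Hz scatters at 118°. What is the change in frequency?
5.068e+19 Hz (decrease)

Convert frequency to wavelength (c = 299792458 m/s):
λ₀ = c/f₀ = 299792458/9.537e+19 = 3.1434671e-12 m = 3.1435 pm

Calculate Compton shift:
Δλ = λ_C(1 - cos(118°)) = 3.5654 pm

Final wavelength:
λ' = λ₀ + Δλ = 3.1435 + 3.5654 = 6.7089 pm

Final frequency:
f' = c/λ' = 299792458/6.7088610e-12 = 4.4686044e+19 Hz

Frequency shift (decrease):
Δf = f₀ - f' = 9.537e+19 - 4.4686044e+19 = 5.068e+19 Hz

(Intermediate values are shown rounded; full precision is carried through to the final answer.)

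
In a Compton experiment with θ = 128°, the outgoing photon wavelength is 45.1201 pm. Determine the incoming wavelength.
41.2000 pm

From λ' = λ + Δλ, we have λ = λ' - Δλ

First calculate the Compton shift:
Δλ = λ_C(1 - cos θ)
Δλ = 2.4263 × (1 - cos(128°))
Δλ = 2.4263 × 1.6157
Δλ = 3.9201 pm

Initial wavelength:
λ = λ' - Δλ
λ = 45.1201 - 3.9201
λ = 41.2000 pm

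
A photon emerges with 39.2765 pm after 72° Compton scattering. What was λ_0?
37.6000 pm

From λ' = λ + Δλ, we have λ = λ' - Δλ

First calculate the Compton shift:
Δλ = λ_C(1 - cos θ)
Δλ = 2.4263 × (1 - cos(72°))
Δλ = 2.4263 × 0.6910
Δλ = 1.6765 pm

Initial wavelength:
λ = λ' - Δλ
λ = 39.2765 - 1.6765
λ = 37.6000 pm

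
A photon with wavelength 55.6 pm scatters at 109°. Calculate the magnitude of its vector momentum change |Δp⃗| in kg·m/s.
1.8878e-23 kg·m/s

Photon momentum magnitude is p = h/λ.

Initial momentum:
p₀ = h/λ = 6.6261e-34/5.5600e-11 = 1.1917e-23 kg·m/s

After scattering:
λ' = λ + Δλ = 55.6 + 3.2162 = 58.8162 pm
p' = h/λ' = 6.6261e-34/5.8816e-11 = 1.1266e-23 kg·m/s

Momentum is a vector; the scattered photon's direction makes angle θ = 109° with the incident direction. The magnitude of the vector change Δp⃗ = p⃗₀ − p⃗' is found from the law of cosines:
|Δp⃗|² = p₀² + p'² − 2p₀p'cos θ
|Δp⃗|² = (1.1917e-23)² + (1.1266e-23)² − 2·1.1917e-23·1.1266e-23·cos(109°)
|Δp⃗| = 1.8878e-23 kg·m/s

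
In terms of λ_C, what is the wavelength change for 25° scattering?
0.0937 λ_C

The Compton shift formula is:
Δλ = λ_C(1 - cos θ)

Dividing both sides by λ_C:
Δλ/λ_C = 1 - cos θ

For θ = 25°:
Δλ/λ_C = 1 - cos(25°)
Δλ/λ_C = 1 - 0.9063
Δλ/λ_C = 0.0937

This means the shift is 0.0937 × λ_C = 0.2273 pm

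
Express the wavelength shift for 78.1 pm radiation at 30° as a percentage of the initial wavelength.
0.4162%

Calculate the Compton shift:
Δλ = λ_C(1 - cos(30°))
Δλ = 2.4263 × (1 - cos(30°))
Δλ = 2.4263 × 0.1340
Δλ = 0.3251 pm

Percentage change:
(Δλ/λ₀) × 100 = (0.3251/78.1) × 100
= 0.4162%

(Intermediate values are shown rounded; full precision is carried through to the final answer.)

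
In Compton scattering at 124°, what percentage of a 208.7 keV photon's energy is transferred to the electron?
0.3891 (or 38.91%)

Calculate initial and final photon energies:

Initial: E₀ = 208.7 keV → λ₀ = 5.9408 pm
Compton shift: Δλ = 3.7831 pm
Final wavelength: λ' = 9.7239 pm
Final energy: E' = 127.5050 keV

Fractional energy loss:
(E₀ - E')/E₀ = (208.7000 - 127.5050)/208.7000
= 81.1950/208.7000
= 0.3891
= 38.91%

(Intermediate values are shown rounded; full precision is carried through to the final answer.)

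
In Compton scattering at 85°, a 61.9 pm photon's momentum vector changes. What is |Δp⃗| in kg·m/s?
1.4216e-23 kg·m/s

Photon momentum magnitude is p = h/λ.

Initial momentum:
p₀ = h/λ = 6.6261e-34/6.1900e-11 = 1.0704e-23 kg·m/s

After scattering:
λ' = λ + Δλ = 61.9 + 2.2148 = 64.1148 pm
p' = h/λ' = 6.6261e-34/6.4115e-11 = 1.0335e-23 kg·m/s

Momentum is a vector; the scattered photon's direction makes angle θ = 85° with the incident direction. The magnitude of the vector change Δp⃗ = p⃗₀ − p⃗' is found from the law of cosines:
|Δp⃗|² = p₀² + p'² − 2p₀p'cos θ
|Δp⃗|² = (1.0704e-23)² + (1.0335e-23)² − 2·1.0704e-23·1.0335e-23·cos(85°)
|Δp⃗| = 1.4216e-23 kg·m/s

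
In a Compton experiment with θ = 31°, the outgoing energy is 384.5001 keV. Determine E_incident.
430.8000 keV

Convert final energy to wavelength (hc ≈ 1239.842 keV·pm):
λ' = hc/E' = 1239.842 / 384.5001 = 3.2246 pm

Calculate the Compton shift:
Δλ = λ_C(1 - cos(31°))
Δλ = 2.4263 × (1 - cos(31°))
Δλ = 0.3466 pm

Initial wavelength:
λ = λ' - Δλ = 3.2246 - 0.3466 = 2.8780 pm

Initial energy:
E = hc/λ = 1239.842 / 2.8780 = 430.8000 keV

(Intermediate values are shown rounded; full precision is carried through to the final answer.)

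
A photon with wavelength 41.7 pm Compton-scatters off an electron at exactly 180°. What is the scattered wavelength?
46.5526 pm

Using the Compton formula: λ' = λ + λ_C(1 − cos θ)

For θ = 180°, cos θ = -1 (exact) = -1.0000, so:
1 − cos 180° = 1 − (-1) = 2.0000

Δλ = λ_C × 2.0000 = 2.4263 × 2.0000 = 4.8526 pm

λ' = 41.7 + 4.8526 = 46.5526 pm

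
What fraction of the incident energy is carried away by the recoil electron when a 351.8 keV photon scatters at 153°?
0.5656 (or 56.56%)

Calculate initial and final photon energies:

Initial: E₀ = 351.8 keV → λ₀ = 3.5243 pm
Compton shift: Δλ = 4.5882 pm
Final wavelength: λ' = 8.1124 pm
Final energy: E' = 152.8320 keV

Fractional energy loss:
(E₀ - E')/E₀ = (351.8000 - 152.8320)/351.8000
= 198.9680/351.8000
= 0.5656
= 56.56%

(Intermediate values are shown rounded; full precision is carried through to the final answer.)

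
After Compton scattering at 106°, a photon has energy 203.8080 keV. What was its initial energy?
414.9001 keV

Convert final energy to wavelength (hc ≈ 1239.842 keV·pm):
λ' = hc/E' = 1239.842 / 203.8080 = 6.0834 pm

Calculate the Compton shift:
Δλ = λ_C(1 - cos(106°))
Δλ = 2.4263 × (1 - cos(106°))
Δλ = 3.0951 pm

Initial wavelength:
λ = λ' - Δλ = 6.0834 - 3.0951 = 2.9883 pm

Initial energy:
E = hc/λ = 1239.842 / 2.9883 = 414.9001 keV

(Intermediate values are shown rounded; full precision is carried through to the final answer.)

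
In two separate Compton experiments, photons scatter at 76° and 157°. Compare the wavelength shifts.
157° produces the larger shift by a factor of 2.533

Calculate both shifts using Δλ = λ_C(1 - cos θ):

For θ₁ = 76°:
Δλ₁ = 2.4263 × (1 - cos(76°))
Δλ₁ = 2.4263 × 0.7581
Δλ₁ = 1.8393 pm

For θ₂ = 157°:
Δλ₂ = 2.4263 × (1 - cos(157°))
Δλ₂ = 2.4263 × 1.9205
Δλ₂ = 4.6597 pm

The 157° angle produces the larger shift.
Ratio: 4.6597/1.8393 = 2.533

(Intermediate values are shown rounded; full precision is carried through to the final answer.)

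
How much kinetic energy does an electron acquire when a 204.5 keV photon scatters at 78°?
49.2218 keV

By energy conservation: K_e = E_initial - E_final

First find the scattered photon energy:
Initial wavelength: λ = hc/E = 6.0628 pm
Compton shift: Δλ = λ_C(1 - cos(78°)) = 1.9219 pm
Final wavelength: λ' = 6.0628 + 1.9219 = 7.9846 pm
Final photon energy: E' = hc/λ' = 155.2782 keV

Electron kinetic energy:
K_e = E - E' = 204.5000 - 155.2782 = 49.2218 keV

(Intermediate values are shown rounded; full precision is carried through to the final answer.)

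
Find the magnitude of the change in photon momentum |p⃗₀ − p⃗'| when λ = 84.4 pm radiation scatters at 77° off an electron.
9.6689e-24 kg·m/s

Photon momentum magnitude is p = h/λ.

Initial momentum:
p₀ = h/λ = 6.6261e-34/8.4400e-11 = 7.8508e-24 kg·m/s

After scattering:
λ' = λ + Δλ = 84.4 + 1.8805 = 86.2805 pm
p' = h/λ' = 6.6261e-34/8.6281e-11 = 7.6797e-24 kg·m/s

Momentum is a vector; the scattered photon's direction makes angle θ = 77° with the incident direction. The magnitude of the vector change Δp⃗ = p⃗₀ − p⃗' is found from the law of cosines:
|Δp⃗|² = p₀² + p'² − 2p₀p'cos θ
|Δp⃗|² = (7.8508e-24)² + (7.6797e-24)² − 2·7.8508e-24·7.6797e-24·cos(77°)
|Δp⃗| = 9.6689e-24 kg·m/s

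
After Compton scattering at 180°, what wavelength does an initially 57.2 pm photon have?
62.0526 pm

Using the Compton formula: λ' = λ + λ_C(1 − cos θ)

For θ = 180°, cos θ = -1 (exact) = -1.0000, so:
1 − cos 180° = 1 − (-1) = 2.0000

Δλ = λ_C × 2.0000 = 2.4263 × 2.0000 = 4.8526 pm

λ' = 57.2 + 4.8526 = 62.0526 pm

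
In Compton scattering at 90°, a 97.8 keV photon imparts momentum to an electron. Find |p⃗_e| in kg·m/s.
6.8238e-23 kg·m/s

The electron is initially at rest, so by conservation of momentum:
p⃗_e = p⃗₀ − p⃗'  (incident photon momentum minus scattered photon momentum)

Photon momentum magnitudes (p = h/λ = E/c):
λ₀ = hc/E₀ = 12.6773 pm → p₀ = h/λ₀ = 5.2267e-23 kg·m/s
Δλ = λ_C(1 − cos 90°) = 2.4263 pm
λ' = 15.1036 pm → p' = h/λ' = 4.3871e-23 kg·m/s

The scattered photon makes angle θ = 90° with the incident direction, so by the law of cosines:
|p⃗_e|² = p₀² + p'² − 2p₀p'cos θ
|p⃗_e|² = (5.2267e-23)² + (4.3871e-23)² − 2·5.2267e-23·4.3871e-23·cos(90°)
|p⃗_e| = 6.8238e-23 kg·m/s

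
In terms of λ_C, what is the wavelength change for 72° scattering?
0.6910 λ_C

The Compton shift formula is:
Δλ = λ_C(1 - cos θ)

Dividing both sides by λ_C:
Δλ/λ_C = 1 - cos θ

For θ = 72°:
Δλ/λ_C = 1 - cos(72°)
Δλ/λ_C = 1 - 0.3090
Δλ/λ_C = 0.6910

This means the shift is 0.6910 × λ_C = 1.6765 pm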